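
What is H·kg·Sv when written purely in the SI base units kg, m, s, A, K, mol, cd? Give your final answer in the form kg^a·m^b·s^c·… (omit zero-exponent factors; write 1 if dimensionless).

kg²·m⁴·s⁻⁴·A⁻²

H = Wb/A (inductance = flux per current),
    = kg·m²·s⁻²·A⁻².
Sv = J/kg (equivalent dose = energy per mass),
    = m²·s⁻².
Combining: H·kg·Sv = (kg·m²·s⁻²·A⁻²) · kg · (m²·s⁻²) = kg²·m⁴·s⁻⁴·A⁻².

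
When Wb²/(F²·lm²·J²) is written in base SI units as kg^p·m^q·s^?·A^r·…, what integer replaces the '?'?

Wb = kg·m²·s⁻²·A⁻¹.
So Wb² = kg²·m⁴·s⁻⁴·A⁻².
F = kg⁻¹·m⁻²·s⁴·A².
So F⁻² = kg²·m⁴·s⁻⁸·A⁻⁴.
lm = cd.
So lm⁻² = cd⁻².
J = kg·m²·s⁻².
So J⁻² = kg⁻²·m⁻⁴·s⁴.
Combining: Wb²·F⁻²·lm⁻²·J⁻² = (kg²·m⁴·s⁻⁴·A⁻²) · (kg²·m⁴·s⁻⁸·A⁻⁴) · cd⁻² · (kg⁻²·m⁻⁴·s⁴) = kg²·m⁴·s⁻⁸·A⁻⁶·cd⁻².
The exponent of s is -8.

-8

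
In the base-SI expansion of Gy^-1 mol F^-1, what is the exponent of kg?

1

Gy = m²·s⁻².
So Gy⁻¹ = m⁻²·s².
F = kg⁻¹·m⁻²·s⁴·A².
So F⁻¹ = kg·m²·s⁻⁴·A⁻².
Combining: Gy⁻¹·mol·F⁻¹ = (m⁻²·s²) · mol · (kg·m²·s⁻⁴·A⁻²) = kg·s⁻²·A⁻²·mol.
The exponent of kg is 1.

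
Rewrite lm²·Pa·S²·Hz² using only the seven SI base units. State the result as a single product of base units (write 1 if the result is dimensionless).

kg⁻¹·m⁻⁵·s²·A⁴·cd²

lm = cd·sr = cd (luminous flux; sr is dimensionless).
So lm² = cd².
Pa = N/m² (pressure = force per area),
    = kg·m⁻¹·s⁻².
S = 1/Ω (conductance is reciprocal resistance),
    = kg⁻¹·m⁻²·s³·A².
So S² = kg⁻²·m⁻⁴·s⁶·A⁴.
Hz = 1/s = s⁻¹ (frequency is cycles per second).
So Hz² = s⁻².
Combining: lm²·Pa·S²·Hz² = cd² · (kg·m⁻¹·s⁻²) · (kg⁻²·m⁻⁴·s⁶·A⁴) · s⁻² = kg⁻¹·m⁻⁵·s²·A⁴·cd².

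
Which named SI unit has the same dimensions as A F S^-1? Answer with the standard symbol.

C

F = C/V (capacitance = charge per voltage),
    = A·s/(kg·m²·s⁻³·A⁻¹) (substituting C and V),
    = kg⁻¹·m⁻²·s⁴·A².
S = 1/Ω (conductance is reciprocal resistance),
    = kg⁻¹·m⁻²·s³·A².
So S⁻¹ = kg·m²·s⁻³·A⁻².
Combining: A·F·S⁻¹ = A · (kg⁻¹·m⁻²·s⁴·A²) · (kg·m²·s⁻³·A⁻²) = s·A.
s·A is the base-SI form of the coulomb.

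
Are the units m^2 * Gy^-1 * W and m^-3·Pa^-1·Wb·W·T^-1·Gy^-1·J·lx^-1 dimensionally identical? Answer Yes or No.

No

Left side:
  Gy = J/kg (absorbed dose = energy per mass),
      = m²·s⁻².
  So Gy⁻¹ = m⁻²·s².
  W = J/s (power = energy per time),
      = kg·m²·s⁻³.
  Combining: m²·Gy⁻¹·W = m² · (m⁻²·s²) · (kg·m²·s⁻³) = kg·m²·s⁻¹.
Right side:
  Pa = N/m² (pressure = force per area),
      = kg·m⁻¹·s⁻².
  So Pa⁻¹ = kg⁻¹·m·s².
  Wb = V·s (flux: a volt is a weber per second),
      = kg·m²·s⁻²·A⁻¹.
  W = J/s (power = energy per time),
      = kg·m²·s⁻³.
  T = Wb/m² (flux density = flux per area),
      = kg·s⁻²·A⁻¹.
  So T⁻¹ = kg⁻¹·s²·A.
  Gy = J/kg (absorbed dose = energy per mass),
      = m²·s⁻².
  So Gy⁻¹ = m⁻²·s².
  J = N·m (work = force × distance),
      = kg·m²·s⁻².
  lx = lm/m² (illuminance = luminous flux per area),
      = m⁻²·cd.
  So lx⁻¹ = m²·cd⁻¹.
  Combining: m⁻³·Pa⁻¹·Wb·W·T⁻¹·Gy⁻¹·J·lx⁻¹ = m⁻³ · (kg⁻¹·m·s²) · (kg·m²·s⁻²·A⁻¹) · (kg·m²·s⁻³) · (kg⁻¹·s²·A) · (m⁻²·s²) · (kg·m²·s⁻²) · (m²·cd⁻¹) = kg·m⁴·s⁻¹·cd⁻¹.
Left is kg·m²·s⁻¹; right is kg·m⁴·s⁻¹·cd⁻¹ — different.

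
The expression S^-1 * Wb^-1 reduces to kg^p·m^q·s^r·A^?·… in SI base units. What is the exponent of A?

S = 1/Ω (conductance is reciprocal resistance),
    = kg⁻¹·m⁻²·s³·A².
So S⁻¹ = kg·m²·s⁻³·A⁻².
Wb = V·s (flux: a volt is a weber per second),
    = kg·m²·s⁻²·A⁻¹.
So Wb⁻¹ = kg⁻¹·m⁻²·s²·A.
Combining: S⁻¹·Wb⁻¹ = (kg·m²·s⁻³·A⁻²) · (kg⁻¹·m⁻²·s²·A) = s⁻¹·A⁻¹.
The exponent of A is -1.

-1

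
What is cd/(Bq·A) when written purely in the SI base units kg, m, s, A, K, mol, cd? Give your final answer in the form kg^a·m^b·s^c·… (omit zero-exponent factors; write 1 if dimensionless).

s·A⁻¹·cd

Bq = s⁻¹.
So Bq⁻¹ = s.
Combining: cd·Bq⁻¹·A⁻¹ = cd · s · A⁻¹ = s·A⁻¹·cd.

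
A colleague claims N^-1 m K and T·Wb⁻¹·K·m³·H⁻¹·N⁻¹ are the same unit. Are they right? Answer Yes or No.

Left side:
  N = kg·m·s⁻².
  So N⁻¹ = kg⁻¹·m⁻¹·s².
  Combining: N⁻¹·m·K = (kg⁻¹·m⁻¹·s²) · m · K = kg⁻¹·s²·K.
Right side:
  T = kg·s⁻²·A⁻¹.
  Wb = kg·m²·s⁻²·A⁻¹.
  So Wb⁻¹ = kg⁻¹·m⁻²·s²·A.
  H = kg·m²·s⁻²·A⁻².
  So H⁻¹ = kg⁻¹·m⁻²·s²·A².
  N = kg·m·s⁻².
  So N⁻¹ = kg⁻¹·m⁻¹·s².
  Combining: T·Wb⁻¹·K·m³·H⁻¹·N⁻¹ = (kg·s⁻²·A⁻¹) · (kg⁻¹·m⁻²·s²·A) · K · m³ · (kg⁻¹·m⁻²·s²·A²) · (kg⁻¹·m⁻¹·s²) = kg⁻²·m⁻²·s⁴·A²·K.
Left is kg⁻¹·s²·K; right is kg⁻²·m⁻²·s⁴·A²·K — different.

No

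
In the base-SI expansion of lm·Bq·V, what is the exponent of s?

lm = cd.
Bq = s⁻¹.
V = kg·m²·s⁻³·A⁻¹.
Combining: lm·Bq·V = cd · s⁻¹ · (kg·m²·s⁻³·A⁻¹) = kg·m²·s⁻⁴·A⁻¹·cd.
The exponent of s is -4.

-4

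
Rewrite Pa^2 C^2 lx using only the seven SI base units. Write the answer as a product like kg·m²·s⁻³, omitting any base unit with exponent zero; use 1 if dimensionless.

kg²·m⁻⁴·s⁻²·A²·cd

Pa = N/m² (pressure = force per area),
    = kg·m⁻¹·s⁻².
So Pa² = kg²·m⁻²·s⁻⁴.
C = A·s = s·A (charge = current × time).
So C² = s²·A².
lx = lm/m² (illuminance = luminous flux per area),
    = m⁻²·cd.
Combining: Pa²·C²·lx = (kg²·m⁻²·s⁻⁴) · (s²·A²) · (m⁻²·cd) = kg²·m⁻⁴·s⁻²·A²·cd.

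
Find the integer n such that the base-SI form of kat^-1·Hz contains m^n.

0

kat = s⁻¹·mol.
So kat⁻¹ = s·mol⁻¹.
Hz = s⁻¹.
Combining: kat⁻¹·Hz = (s·mol⁻¹) · s⁻¹ = mol⁻¹.
The exponent of m is 0.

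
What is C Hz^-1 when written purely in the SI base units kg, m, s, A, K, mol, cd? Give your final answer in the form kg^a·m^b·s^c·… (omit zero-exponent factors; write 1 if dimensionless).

C = A·s = s·A (charge = current × time).
Hz = 1/s = s⁻¹ (frequency is cycles per second).
So Hz⁻¹ = s.
Combining: C·Hz⁻¹ = (s·A) · s = s²·A.

s²·A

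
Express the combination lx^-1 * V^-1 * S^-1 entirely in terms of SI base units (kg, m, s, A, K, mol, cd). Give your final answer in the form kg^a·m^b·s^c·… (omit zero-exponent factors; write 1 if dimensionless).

m²·A⁻¹·cd⁻¹

lx = lm/m² (illuminance = luminous flux per area),
    = m⁻²·cd.
So lx⁻¹ = m²·cd⁻¹.
V = W/A (potential = power per current),
    = kg·m²·s⁻³·A⁻¹.
So V⁻¹ = kg⁻¹·m⁻²·s³·A.
S = 1/Ω (conductance is reciprocal resistance),
    = kg⁻¹·m⁻²·s³·A².
So S⁻¹ = kg·m²·s⁻³·A⁻².
Combining: lx⁻¹·V⁻¹·S⁻¹ = (m²·cd⁻¹) · (kg⁻¹·m⁻²·s³·A) · (kg·m²·s⁻³·A⁻²) = m²·A⁻¹·cd⁻¹.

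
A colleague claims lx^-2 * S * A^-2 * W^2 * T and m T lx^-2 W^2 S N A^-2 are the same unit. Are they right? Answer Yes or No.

Left side:
  lx = lm/m² (illuminance = luminous flux per area),
      = m⁻²·cd.
  So lx⁻² = m⁴·cd⁻².
  S = 1/Ω (conductance is reciprocal resistance),
      = kg⁻¹·m⁻²·s³·A².
  W = J/s (power = energy per time),
      = kg·m²·s⁻³.
  So W² = kg²·m⁴·s⁻⁶.
  T = Wb/m² (flux density = flux per area),
      = kg·s⁻²·A⁻¹.
  Combining: lx⁻²·S·A⁻²·W²·T = (m⁴·cd⁻²) · (kg⁻¹·m⁻²·s³·A²) · A⁻² · (kg²·m⁴·s⁻⁶) · (kg·s⁻²·A⁻¹) = kg²·m⁶·s⁻⁵·A⁻¹·cd⁻².
Right side:
  T = kg·s⁻²·A⁻¹.
  lx = m⁻²·cd.
  So lx⁻² = m⁴·cd⁻².
  W = kg·m²·s⁻³.
  So W² = kg²·m⁴·s⁻⁶.
  S = kg⁻¹·m⁻²·s³·A².
  N = kg·m·s⁻².
  Combining: m·T·lx⁻²·W²·S·N·A⁻² = m · (kg·s⁻²·A⁻¹) · (m⁴·cd⁻²) · (kg²·m⁴·s⁻⁶) · (kg⁻¹·m⁻²·s³·A²) · (kg·m·s⁻²) · A⁻² = kg³·m⁸·s⁻⁷·A⁻¹·cd⁻².
Left is kg²·m⁶·s⁻⁵·A⁻¹·cd⁻²; right is kg³·m⁸·s⁻⁷·A⁻¹·cd⁻² — different.

No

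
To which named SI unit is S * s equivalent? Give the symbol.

F

S = kg⁻¹·m⁻²·s³·A².
Combining: S·s = (kg⁻¹·m⁻²·s³·A²) · s = kg⁻¹·m⁻²·s⁴·A².
kg⁻¹·m⁻²·s⁴·A² is the base-SI form of the farad.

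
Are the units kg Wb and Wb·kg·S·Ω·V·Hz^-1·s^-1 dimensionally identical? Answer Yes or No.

Left side:
  Wb = kg·m²·s⁻²·A⁻¹.
  Combining: kg·Wb = kg · (kg·m²·s⁻²·A⁻¹) = kg²·m²·s⁻²·A⁻¹.
Right side:
  Wb = V·s (flux: a volt is a weber per second),
      = kg·m²·s⁻²·A⁻¹.
  S = 1/Ω (conductance is reciprocal resistance),
      = kg⁻¹·m⁻²·s³·A².
  Ω = V/A (resistance = voltage per current),
      = kg·m²·s⁻³·A⁻².
  V = W/A (potential = power per current),
      = kg·m²·s⁻³·A⁻¹.
  Hz = 1/s = s⁻¹ (frequency is cycles per second).
  So Hz⁻¹ = s.
  Combining: Wb·kg·S·Ω·V·Hz⁻¹·s⁻¹ = (kg·m²·s⁻²·A⁻¹) · kg · (kg⁻¹·m⁻²·s³·A²) · (kg·m²·s⁻³·A⁻²) · (kg·m²·s⁻³·A⁻¹) · s · s⁻¹ = kg³·m⁴·s⁻⁵·A⁻².
Left is kg²·m²·s⁻²·A⁻¹; right is kg³·m⁴·s⁻⁵·A⁻² — different.

No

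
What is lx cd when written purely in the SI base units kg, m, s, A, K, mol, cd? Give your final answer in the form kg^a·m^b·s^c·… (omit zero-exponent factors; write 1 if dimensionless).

m⁻²·cd²

lx = lm/m² (illuminance = luminous flux per area),
    = m⁻²·cd.
Combining: lx·cd = (m⁻²·cd) · cd = m⁻²·cd².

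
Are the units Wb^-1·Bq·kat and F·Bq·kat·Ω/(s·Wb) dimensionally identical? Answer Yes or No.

Left side:
  Wb = kg·m²·s⁻²·A⁻¹.
  So Wb⁻¹ = kg⁻¹·m⁻²·s²·A.
  Bq = s⁻¹.
  kat = s⁻¹·mol.
  Combining: Wb⁻¹·Bq·kat = (kg⁻¹·m⁻²·s²·A) · s⁻¹ · (s⁻¹·mol) = kg⁻¹·m⁻²·A·mol.
Right side:
  F = C/V (capacitance = charge per voltage),
      = A·s/(kg·m²·s⁻³·A⁻¹) (substituting C and V),
      = kg⁻¹·m⁻²·s⁴·A².
  Bq = 1/s = s⁻¹ (activity is decays per second).
  kat = mol/s = s⁻¹·mol (catalytic activity).
  Ω = V/A (resistance = voltage per current),
      = kg·m²·s⁻³·A⁻².
  Wb = V·s (flux: a volt is a weber per second),
      = kg·m²·s⁻²·A⁻¹.
  So Wb⁻¹ = kg⁻¹·m⁻²·s²·A.
  Combining: F·Bq·s⁻¹·kat·Ω·Wb⁻¹ = (kg⁻¹·m⁻²·s⁴·A²) · s⁻¹ · s⁻¹ · (s⁻¹·mol) · (kg·m²·s⁻³·A⁻²) · (kg⁻¹·m⁻²·s²·A) = kg⁻¹·m⁻²·A·mol.
Both reduce to kg⁻¹·m⁻²·A·mol.

Yes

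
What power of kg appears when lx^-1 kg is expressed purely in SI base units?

1

lx = m⁻²·cd.
So lx⁻¹ = m²·cd⁻¹.
Combining: lx⁻¹·kg = (m²·cd⁻¹) · kg = kg·m²·cd⁻¹.
The exponent of kg is 1.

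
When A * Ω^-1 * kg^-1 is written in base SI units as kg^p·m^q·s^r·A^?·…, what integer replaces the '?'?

Ω = kg·m²·s⁻³·A⁻².
So Ω⁻¹ = kg⁻¹·m⁻²·s³·A².
Combining: A·Ω⁻¹·kg⁻¹ = A · (kg⁻¹·m⁻²·s³·A²) · kg⁻¹ = kg⁻²·m⁻²·s³·A³.
The exponent of A is 3.

3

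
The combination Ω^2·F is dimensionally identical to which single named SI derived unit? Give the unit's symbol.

H

Ω = kg·m²·s⁻³·A⁻².
So Ω² = kg²·m⁴·s⁻⁶·A⁻⁴.
F = kg⁻¹·m⁻²·s⁴·A².
Combining: Ω²·F = (kg²·m⁴·s⁻⁶·A⁻⁴) · (kg⁻¹·m⁻²·s⁴·A²) = kg·m²·s⁻²·A⁻².
kg·m²·s⁻²·A⁻² is the base-SI form of the henry.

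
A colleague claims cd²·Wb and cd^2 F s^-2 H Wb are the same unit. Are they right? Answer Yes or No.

Yes

Left side:
  Wb = V·s (flux: a volt is a weber per second),
      = kg·m²·s⁻²·A⁻¹.
  Combining: cd²·Wb = cd² · (kg·m²·s⁻²·A⁻¹) = kg·m²·s⁻²·A⁻¹·cd².
Right side:
  F = C/V (capacitance = charge per voltage),
      = A·s/(kg·m²·s⁻³·A⁻¹) (substituting C and V),
      = kg⁻¹·m⁻²·s⁴·A².
  H = Wb/A (inductance = flux per current),
      = kg·m²·s⁻²·A⁻².
  Wb = V·s (flux: a volt is a weber per second),
      = kg·m²·s⁻²·A⁻¹.
  Combining: cd²·F·s⁻²·H·Wb = cd² · (kg⁻¹·m⁻²·s⁴·A²) · s⁻² · (kg·m²·s⁻²·A⁻²) · (kg·m²·s⁻²·A⁻¹) = kg·m²·s⁻²·A⁻¹·cd².
Both reduce to kg·m²·s⁻²·A⁻¹·cd².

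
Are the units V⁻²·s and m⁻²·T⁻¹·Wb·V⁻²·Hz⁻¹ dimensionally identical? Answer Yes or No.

Left side:
  V = W/A (potential = power per current),
      = kg·m²·s⁻³·A⁻¹.
  So V⁻² = kg⁻²·m⁻⁴·s⁶·A².
  Combining: V⁻²·s = (kg⁻²·m⁻⁴·s⁶·A²) · s = kg⁻²·m⁻⁴·s⁷·A².
Right side:
  T = Wb/m² (flux density = flux per area),
      = kg·s⁻²·A⁻¹.
  So T⁻¹ = kg⁻¹·s²·A.
  Wb = V·s (flux: a volt is a weber per second),
      = kg·m²·s⁻²·A⁻¹.
  V = W/A (potential = power per current),
      = kg·m²·s⁻³·A⁻¹.
  So V⁻² = kg⁻²·m⁻⁴·s⁶·A².
  Hz = 1/s = s⁻¹ (frequency is cycles per second).
  So Hz⁻¹ = s.
  Combining: m⁻²·T⁻¹·Wb·V⁻²·Hz⁻¹ = m⁻² · (kg⁻¹·s²·A) · (kg·m²·s⁻²·A⁻¹) · (kg⁻²·m⁻⁴·s⁶·A²) · s = kg⁻²·m⁻⁴·s⁷·A².
Both reduce to kg⁻²·m⁻⁴·s⁷·A².

Yes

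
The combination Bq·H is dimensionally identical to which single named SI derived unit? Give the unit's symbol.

Ω

Bq = 1/s = s⁻¹ (activity is decays per second).
H = Wb/A (inductance = flux per current),
    = kg·m²·s⁻²·A⁻².
Combining: Bq·H = s⁻¹ · (kg·m²·s⁻²·A⁻²) = kg·m²·s⁻³·A⁻².
kg·m²·s⁻³·A⁻² is the base-SI form of the ohm.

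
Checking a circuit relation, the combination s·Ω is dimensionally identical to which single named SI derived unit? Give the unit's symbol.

H

Ω = V/A (resistance = voltage per current),
    = kg·m²·s⁻³·A⁻².
Combining: s·Ω = s · (kg·m²·s⁻³·A⁻²) = kg·m²·s⁻²·A⁻².
kg·m²·s⁻²·A⁻² is the base-SI form of the henry.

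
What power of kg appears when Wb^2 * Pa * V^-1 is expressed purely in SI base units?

2

Wb = kg·m²·s⁻²·A⁻¹.
So Wb² = kg²·m⁴·s⁻⁴·A⁻².
Pa = kg·m⁻¹·s⁻².
V = kg·m²·s⁻³·A⁻¹.
So V⁻¹ = kg⁻¹·m⁻²·s³·A.
Combining: Wb²·Pa·V⁻¹ = (kg²·m⁴·s⁻⁴·A⁻²) · (kg·m⁻¹·s⁻²) · (kg⁻¹·m⁻²·s³·A) = kg²·m·s⁻³·A⁻¹.
The exponent of kg is 2.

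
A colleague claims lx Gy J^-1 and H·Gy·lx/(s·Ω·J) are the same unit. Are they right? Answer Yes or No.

Left side:
  lx = lm/m² (illuminance = luminous flux per area),
      = m⁻²·cd.
  Gy = J/kg (absorbed dose = energy per mass),
      = m²·s⁻².
  J = N·m (work = force × distance),
      = kg·m²·s⁻².
  So J⁻¹ = kg⁻¹·m⁻²·s².
  Combining: lx·Gy·J⁻¹ = (m⁻²·cd) · (m²·s⁻²) · (kg⁻¹·m⁻²·s²) = kg⁻¹·m⁻²·cd.
Right side:
  Ω = V/A (resistance = voltage per current),
      = kg·m²·s⁻³·A⁻².
  So Ω⁻¹ = kg⁻¹·m⁻²·s³·A².
  H = Wb/A (inductance = flux per current),
      = kg·m²·s⁻²·A⁻².
  Gy = J/kg (absorbed dose = energy per mass),
      = m²·s⁻².
  J = N·m (work = force × distance),
      = kg·m²·s⁻².
  So J⁻¹ = kg⁻¹·m⁻²·s².
  lx = lm/m² (illuminance = luminous flux per area),
      = m⁻²·cd.
  Combining: s⁻¹·Ω⁻¹·H·Gy·J⁻¹·lx = s⁻¹ · (kg⁻¹·m⁻²·s³·A²) · (kg·m²·s⁻²·A⁻²) · (m²·s⁻²) · (kg⁻¹·m⁻²·s²) · (m⁻²·cd) = kg⁻¹·m⁻²·cd.
Both reduce to kg⁻¹·m⁻²·cd.

Yes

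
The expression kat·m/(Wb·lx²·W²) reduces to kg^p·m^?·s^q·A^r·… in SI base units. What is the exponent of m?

-1

Wb = V·s (flux: a volt is a weber per second),
    = kg·m²·s⁻²·A⁻¹.
So Wb⁻¹ = kg⁻¹·m⁻²·s²·A.
lx = lm/m² (illuminance = luminous flux per area),
    = m⁻²·cd.
So lx⁻² = m⁴·cd⁻².
kat = mol/s = s⁻¹·mol (catalytic activity).
W = J/s (power = energy per time),
    = kg·m²·s⁻³.
So W⁻² = kg⁻²·m⁻⁴·s⁶.
Combining: Wb⁻¹·lx⁻²·kat·W⁻²·m = (kg⁻¹·m⁻²·s²·A) · (m⁴·cd⁻²) · (s⁻¹·mol) · (kg⁻²·m⁻⁴·s⁶) · m = kg⁻³·m⁻¹·s⁷·A·mol·cd⁻².
The exponent of m is -1.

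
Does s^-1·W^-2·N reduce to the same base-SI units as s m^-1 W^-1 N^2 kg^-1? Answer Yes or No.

No

Left side:
  W = kg·m²·s⁻³.
  So W⁻² = kg⁻²·m⁻⁴·s⁶.
  N = kg·m·s⁻².
  Combining: s⁻¹·W⁻²·N = s⁻¹ · (kg⁻²·m⁻⁴·s⁶) · (kg·m·s⁻²) = kg⁻¹·m⁻³·s³.
Right side:
  W = kg·m²·s⁻³.
  So W⁻¹ = kg⁻¹·m⁻²·s³.
  N = kg·m·s⁻².
  So N² = kg²·m²·s⁻⁴.
  Combining: s·m⁻¹·W⁻¹·N²·kg⁻¹ = s · m⁻¹ · (kg⁻¹·m⁻²·s³) · (kg²·m²·s⁻⁴) · kg⁻¹ = m⁻¹.
Left is kg⁻¹·m⁻³·s³; right is m⁻¹ — different.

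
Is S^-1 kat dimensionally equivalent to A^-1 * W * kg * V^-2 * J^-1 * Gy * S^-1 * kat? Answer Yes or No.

No

Left side:
  S = kg⁻¹·m⁻²·s³·A².
  So S⁻¹ = kg·m²·s⁻³·A⁻².
  kat = s⁻¹·mol.
  Combining: S⁻¹·kat = (kg·m²·s⁻³·A⁻²) · (s⁻¹·mol) = kg·m²·s⁻⁴·A⁻²·mol.
Right side:
  W = kg·m²·s⁻³.
  V = kg·m²·s⁻³·A⁻¹.
  So V⁻² = kg⁻²·m⁻⁴·s⁶·A².
  J = kg·m²·s⁻².
  So J⁻¹ = kg⁻¹·m⁻²·s².
  Gy = m²·s⁻².
  S = kg⁻¹·m⁻²·s³·A².
  So S⁻¹ = kg·m²·s⁻³·A⁻².
  kat = s⁻¹·mol.
  Combining: A⁻¹·W·kg·V⁻²·J⁻¹·Gy·S⁻¹·kat = A⁻¹ · (kg·m²·s⁻³) · kg · (kg⁻²·m⁻⁴·s⁶·A²) · (kg⁻¹·m⁻²·s²) · (m²·s⁻²) · (kg·m²·s⁻³·A⁻²) · (s⁻¹·mol) = s⁻¹·A⁻¹·mol.
Left is kg·m²·s⁻⁴·A⁻²·mol; right is s⁻¹·A⁻¹·mol — different.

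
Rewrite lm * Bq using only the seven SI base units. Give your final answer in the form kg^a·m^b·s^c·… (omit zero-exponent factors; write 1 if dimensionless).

s⁻¹·cd

lm = cd·sr = cd (luminous flux; sr is dimensionless).
Bq = 1/s = s⁻¹ (activity is decays per second).
Combining: lm·Bq = cd · s⁻¹ = s⁻¹·cd.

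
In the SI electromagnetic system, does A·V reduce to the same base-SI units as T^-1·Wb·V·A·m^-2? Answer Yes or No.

Yes

Left side:
  V = W/A (potential = power per current),
      = kg·m²·s⁻³·A⁻¹.
  Combining: A·V = A · (kg·m²·s⁻³·A⁻¹) = kg·m²·s⁻³.
Right side:
  T = kg·s⁻²·A⁻¹.
  So T⁻¹ = kg⁻¹·s²·A.
  Wb = kg·m²·s⁻²·A⁻¹.
  V = kg·m²·s⁻³·A⁻¹.
  Combining: T⁻¹·Wb·V·A·m⁻² = (kg⁻¹·s²·A) · (kg·m²·s⁻²·A⁻¹) · (kg·m²·s⁻³·A⁻¹) · A · m⁻² = kg·m²·s⁻³.
Both reduce to kg·m²·s⁻³.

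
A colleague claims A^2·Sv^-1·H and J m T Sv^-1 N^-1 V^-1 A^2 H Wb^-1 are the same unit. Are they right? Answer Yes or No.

No

Left side:
  Sv = J/kg (equivalent dose = energy per mass),
      = m²·s⁻².
  So Sv⁻¹ = m⁻²·s².
  H = Wb/A (inductance = flux per current),
      = kg·m²·s⁻²·A⁻².
  Combining: A²·Sv⁻¹·H = A² · (m⁻²·s²) · (kg·m²·s⁻²·A⁻²) = kg.
Right side:
  J = N·m (work = force × distance),
      = kg·m²·s⁻².
  T = Wb/m² (flux density = flux per area),
      = kg·s⁻²·A⁻¹.
  Sv = J/kg (equivalent dose = energy per mass),
      = m²·s⁻².
  So Sv⁻¹ = m⁻²·s².
  N = kg·m/s² = kg·m·s⁻² (force = mass × acceleration).
  So N⁻¹ = kg⁻¹·m⁻¹·s².
  V = W/A (potential = power per current),
      = kg·m²·s⁻³·A⁻¹.
  So V⁻¹ = kg⁻¹·m⁻²·s³·A.
  H = Wb/A (inductance = flux per current),
      = kg·m²·s⁻²·A⁻².
  Wb = V·s (flux: a volt is a weber per second),
      = kg·m²·s⁻²·A⁻¹.
  So Wb⁻¹ = kg⁻¹·m⁻²·s²·A.
  Combining: J·m·T·Sv⁻¹·N⁻¹·V⁻¹·A²·H·Wb⁻¹ = (kg·m²·s⁻²) · m · (kg·s⁻²·A⁻¹) · (m⁻²·s²) · (kg⁻¹·m⁻¹·s²) · (kg⁻¹·m⁻²·s³·A) · A² · (kg·m²·s⁻²·A⁻²) · (kg⁻¹·m⁻²·s²·A) = m⁻²·s³·A.
Left is kg; right is m⁻²·s³·A — different.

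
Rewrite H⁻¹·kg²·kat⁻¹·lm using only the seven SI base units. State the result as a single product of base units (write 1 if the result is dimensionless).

H = Wb/A (inductance = flux per current),
    = kg·m²·s⁻²·A⁻².
So H⁻¹ = kg⁻¹·m⁻²·s²·A².
kat = mol/s = s⁻¹·mol (catalytic activity).
So kat⁻¹ = s·mol⁻¹.
lm = cd·sr = cd (luminous flux; sr is dimensionless).
Combining: H⁻¹·kg²·kat⁻¹·lm = (kg⁻¹·m⁻²·s²·A²) · kg² · (s·mol⁻¹) · cd = kg·m⁻²·s³·A²·mol⁻¹·cd.

kg·m⁻²·s³·A²·mol⁻¹·cd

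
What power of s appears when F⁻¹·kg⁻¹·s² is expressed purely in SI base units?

F = kg⁻¹·m⁻²·s⁴·A².
So F⁻¹ = kg·m²·s⁻⁴·A⁻².
Combining: F⁻¹·kg⁻¹·s² = (kg·m²·s⁻⁴·A⁻²) · kg⁻¹ · s² = m²·s⁻²·A⁻².
The exponent of s is -2.

-2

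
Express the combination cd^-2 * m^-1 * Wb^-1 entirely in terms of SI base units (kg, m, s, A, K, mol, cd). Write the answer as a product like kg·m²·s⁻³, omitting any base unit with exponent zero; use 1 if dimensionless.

Wb = kg·m²·s⁻²·A⁻¹.
So Wb⁻¹ = kg⁻¹·m⁻²·s²·A.
Combining: cd⁻²·m⁻¹·Wb⁻¹ = cd⁻² · m⁻¹ · (kg⁻¹·m⁻²·s²·A) = kg⁻¹·m⁻³·s²·A·cd⁻².

kg⁻¹·m⁻³·s²·A·cd⁻²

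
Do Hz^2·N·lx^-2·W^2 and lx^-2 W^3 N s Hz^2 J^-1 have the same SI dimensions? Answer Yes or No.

Left side:
  Hz = 1/s = s⁻¹ (frequency is cycles per second).
  So Hz² = s⁻².
  N = kg·m/s² = kg·m·s⁻² (force = mass × acceleration).
  lx = lm/m² (illuminance = luminous flux per area),
      = m⁻²·cd.
  So lx⁻² = m⁴·cd⁻².
  W = J/s (power = energy per time),
      = kg·m²·s⁻³.
  So W² = kg²·m⁴·s⁻⁶.
  Combining: Hz²·N·lx⁻²·W² = s⁻² · (kg·m·s⁻²) · (m⁴·cd⁻²) · (kg²·m⁴·s⁻⁶) = kg³·m⁹·s⁻¹⁰·cd⁻².
Right side:
  lx = lm/m² (illuminance = luminous flux per area),
      = m⁻²·cd.
  So lx⁻² = m⁴·cd⁻².
  W = J/s (power = energy per time),
      = kg·m²·s⁻³.
  So W³ = kg³·m⁶·s⁻⁹.
  N = kg·m/s² = kg·m·s⁻² (force = mass × acceleration).
  Hz = 1/s = s⁻¹ (frequency is cycles per second).
  So Hz² = s⁻².
  J = N·m (work = force × distance),
      = kg·m²·s⁻².
  So J⁻¹ = kg⁻¹·m⁻²·s².
  Combining: lx⁻²·W³·N·s·Hz²·J⁻¹ = (m⁴·cd⁻²) · (kg³·m⁶·s⁻⁹) · (kg·m·s⁻²) · s · s⁻² · (kg⁻¹·m⁻²·s²) = kg³·m⁹·s⁻¹⁰·cd⁻².
Both reduce to kg³·m⁹·s⁻¹⁰·cd⁻².

Yes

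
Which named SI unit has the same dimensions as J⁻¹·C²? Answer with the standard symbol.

J = N·m (work = force × distance),
    = kg·m²·s⁻².
So J⁻¹ = kg⁻¹·m⁻²·s².
C = A·s = s·A (charge = current × time).
So C² = s²·A².
Combining: J⁻¹·C² = (kg⁻¹·m⁻²·s²) · (s²·A²) = kg⁻¹·m⁻²·s⁴·A².
kg⁻¹·m⁻²·s⁴·A² is the base-SI form of the farad.

F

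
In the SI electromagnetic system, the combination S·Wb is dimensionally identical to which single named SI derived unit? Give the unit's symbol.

S = kg⁻¹·m⁻²·s³·A².
Wb = kg·m²·s⁻²·A⁻¹.
Combining: S·Wb = (kg⁻¹·m⁻²·s³·A²) · (kg·m²·s⁻²·A⁻¹) = s·A.
s·A is the base-SI form of the coulomb.

C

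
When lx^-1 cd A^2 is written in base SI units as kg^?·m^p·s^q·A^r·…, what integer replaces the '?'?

lx = m⁻²·cd.
So lx⁻¹ = m²·cd⁻¹.
Combining: lx⁻¹·cd·A² = (m²·cd⁻¹) · cd · A² = m²·A².
The exponent of kg is 0.

0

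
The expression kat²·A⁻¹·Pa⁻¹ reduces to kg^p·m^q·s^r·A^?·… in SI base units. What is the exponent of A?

-1

kat = s⁻¹·mol.
So kat² = s⁻²·mol².
Pa = kg·m⁻¹·s⁻².
So Pa⁻¹ = kg⁻¹·m·s².
Combining: kat²·A⁻¹·Pa⁻¹ = (s⁻²·mol²) · A⁻¹ · (kg⁻¹·m·s²) = kg⁻¹·m·A⁻¹·mol².
The exponent of A is -1.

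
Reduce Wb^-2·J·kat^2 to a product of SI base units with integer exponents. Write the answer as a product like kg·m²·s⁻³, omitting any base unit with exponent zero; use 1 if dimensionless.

kg⁻¹·m⁻²·A²·mol²

Wb = kg·m²·s⁻²·A⁻¹.
So Wb⁻² = kg⁻²·m⁻⁴·s⁴·A².
J = kg·m²·s⁻².
kat = s⁻¹·mol.
So kat² = s⁻²·mol².
Combining: Wb⁻²·J·kat² = (kg⁻²·m⁻⁴·s⁴·A²) · (kg·m²·s⁻²) · (s⁻²·mol²) = kg⁻¹·m⁻²·A²·mol².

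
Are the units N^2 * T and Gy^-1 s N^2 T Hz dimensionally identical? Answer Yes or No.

No

Left side:
  N = kg·m/s² = kg·m·s⁻² (force = mass × acceleration).
  So N² = kg²·m²·s⁻⁴.
  T = Wb/m² (flux density = flux per area),
      = kg·s⁻²·A⁻¹.
  Combining: N²·T = (kg²·m²·s⁻⁴) · (kg·s⁻²·A⁻¹) = kg³·m²·s⁻⁶·A⁻¹.
Right side:
  Gy = J/kg (absorbed dose = energy per mass),
      = m²·s⁻².
  So Gy⁻¹ = m⁻²·s².
  N = kg·m/s² = kg·m·s⁻² (force = mass × acceleration).
  So N² = kg²·m²·s⁻⁴.
  T = Wb/m² (flux density = flux per area),
      = kg·s⁻²·A⁻¹.
  Hz = 1/s = s⁻¹ (frequency is cycles per second).
  Combining: Gy⁻¹·s·N²·T·Hz = (m⁻²·s²) · s · (kg²·m²·s⁻⁴) · (kg·s⁻²·A⁻¹) · s⁻¹ = kg³·s⁻⁴·A⁻¹.
Left is kg³·m²·s⁻⁶·A⁻¹; right is kg³·s⁻⁴·A⁻¹ — different.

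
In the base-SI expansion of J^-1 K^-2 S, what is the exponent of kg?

J = N·m (work = force × distance),
    = kg·m²·s⁻².
So J⁻¹ = kg⁻¹·m⁻²·s².
S = 1/Ω (conductance is reciprocal resistance),
    = kg⁻¹·m⁻²·s³·A².
Combining: J⁻¹·K⁻²·S = (kg⁻¹·m⁻²·s²) · K⁻² · (kg⁻¹·m⁻²·s³·A²) = kg⁻²·m⁻⁴·s⁵·A²·K⁻².
The exponent of kg is -2.

-2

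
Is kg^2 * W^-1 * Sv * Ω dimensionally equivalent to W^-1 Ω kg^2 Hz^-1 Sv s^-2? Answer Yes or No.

No

Left side:
  W = J/s (power = energy per time),
      = kg·m²·s⁻³.
  So W⁻¹ = kg⁻¹·m⁻²·s³.
  Sv = J/kg (equivalent dose = energy per mass),
      = m²·s⁻².
  Ω = V/A (resistance = voltage per current),
      = kg·m²·s⁻³·A⁻².
  Combining: kg²·W⁻¹·Sv·Ω = kg² · (kg⁻¹·m⁻²·s³) · (m²·s⁻²) · (kg·m²·s⁻³·A⁻²) = kg²·m²·s⁻²·A⁻².
Right side:
  W = J/s (power = energy per time),
      = kg·m²·s⁻³.
  So W⁻¹ = kg⁻¹·m⁻²·s³.
  Ω = V/A (resistance = voltage per current),
      = kg·m²·s⁻³·A⁻².
  Hz = 1/s = s⁻¹ (frequency is cycles per second).
  So Hz⁻¹ = s.
  Sv = J/kg (equivalent dose = energy per mass),
      = m²·s⁻².
  Combining: W⁻¹·Ω·kg²·Hz⁻¹·Sv·s⁻² = (kg⁻¹·m⁻²·s³) · (kg·m²·s⁻³·A⁻²) · kg² · s · (m²·s⁻²) · s⁻² = kg²·m²·s⁻³·A⁻².
Left is kg²·m²·s⁻²·A⁻²; right is kg²·m²·s⁻³·A⁻² — different.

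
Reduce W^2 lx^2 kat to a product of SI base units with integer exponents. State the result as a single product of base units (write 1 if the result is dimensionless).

kg²·s⁻⁷·mol·cd²

W = J/s (power = energy per time),
    = kg·m²·s⁻³.
So W² = kg²·m⁴·s⁻⁶.
lx = lm/m² (illuminance = luminous flux per area),
    = m⁻²·cd.
So lx² = m⁻⁴·cd².
kat = mol/s = s⁻¹·mol (catalytic activity).
Combining: W²·lx²·kat = (kg²·m⁴·s⁻⁶) · (m⁻⁴·cd²) · (s⁻¹·mol) = kg²·s⁻⁷·mol·cd².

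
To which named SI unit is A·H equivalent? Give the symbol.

H = kg·m²·s⁻²·A⁻².
Combining: A·H = A · (kg·m²·s⁻²·A⁻²) = kg·m²·s⁻²·A⁻¹.
kg·m²·s⁻²·A⁻¹ is the base-SI form of the weber.

Wb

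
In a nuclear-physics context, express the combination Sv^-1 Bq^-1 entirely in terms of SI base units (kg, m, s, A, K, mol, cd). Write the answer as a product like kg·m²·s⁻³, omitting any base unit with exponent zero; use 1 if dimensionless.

m⁻²·s³

Sv = J/kg (equivalent dose = energy per mass),
    = m²·s⁻².
So Sv⁻¹ = m⁻²·s².
Bq = 1/s = s⁻¹ (activity is decays per second).
So Bq⁻¹ = s.
Combining: Sv⁻¹·Bq⁻¹ = (m⁻²·s²) · s = m⁻²·s³.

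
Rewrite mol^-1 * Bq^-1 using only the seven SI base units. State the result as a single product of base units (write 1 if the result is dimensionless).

s·mol⁻¹

Bq = s⁻¹.
So Bq⁻¹ = s.
Combining: mol⁻¹·Bq⁻¹ = mol⁻¹ · s = s·mol⁻¹.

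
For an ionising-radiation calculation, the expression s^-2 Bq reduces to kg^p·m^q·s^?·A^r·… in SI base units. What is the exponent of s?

Bq = s⁻¹.
Combining: s⁻²·Bq = s⁻² · s⁻¹ = s⁻³.
The exponent of s is -3.

-3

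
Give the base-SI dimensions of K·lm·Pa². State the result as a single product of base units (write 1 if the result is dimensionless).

lm = cd·sr = cd (luminous flux; sr is dimensionless).
Pa = N/m² (pressure = force per area),
    = kg·m⁻¹·s⁻².
So Pa² = kg²·m⁻²·s⁻⁴.
Combining: K·lm·Pa² = K · cd · (kg²·m⁻²·s⁻⁴) = kg²·m⁻²·s⁻⁴·K·cd.

kg²·m⁻²·s⁻⁴·K·cd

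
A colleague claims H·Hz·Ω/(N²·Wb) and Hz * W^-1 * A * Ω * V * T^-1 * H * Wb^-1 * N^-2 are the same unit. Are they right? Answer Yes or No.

No

Left side:
  H = kg·m²·s⁻²·A⁻².
  Hz = s⁻¹.
  Ω = kg·m²·s⁻³·A⁻².
  N = kg·m·s⁻².
  So N⁻² = kg⁻²·m⁻²·s⁴.
  Wb = kg·m²·s⁻²·A⁻¹.
  So Wb⁻¹ = kg⁻¹·m⁻²·s²·A.
  Combining: H·Hz·Ω·N⁻²·Wb⁻¹ = (kg·m²·s⁻²·A⁻²) · s⁻¹ · (kg·m²·s⁻³·A⁻²) · (kg⁻²·m⁻²·s⁴) · (kg⁻¹·m⁻²·s²·A) = kg⁻¹·A⁻³.
Right side:
  Hz = 1/s = s⁻¹ (frequency is cycles per second).
  W = J/s (power = energy per time),
      = kg·m²·s⁻³.
  So W⁻¹ = kg⁻¹·m⁻²·s³.
  Ω = V/A (resistance = voltage per current),
      = kg·m²·s⁻³·A⁻².
  V = W/A (potential = power per current),
      = kg·m²·s⁻³·A⁻¹.
  T = Wb/m² (flux density = flux per area),
      = kg·s⁻²·A⁻¹.
  So T⁻¹ = kg⁻¹·s²·A.
  H = Wb/A (inductance = flux per current),
      = kg·m²·s⁻²·A⁻².
  Wb = V·s (flux: a volt is a weber per second),
      = kg·m²·s⁻²·A⁻¹.
  So Wb⁻¹ = kg⁻¹·m⁻²·s²·A.
  N = kg·m/s² = kg·m·s⁻² (force = mass × acceleration).
  So N⁻² = kg⁻²·m⁻²·s⁴.
  Combining: Hz·W⁻¹·A·Ω·V·T⁻¹·H·Wb⁻¹·N⁻² = s⁻¹ · (kg⁻¹·m⁻²·s³) · A · (kg·m²·s⁻³·A⁻²) · (kg·m²·s⁻³·A⁻¹) · (kg⁻¹·s²·A) · (kg·m²·s⁻²·A⁻²) · (kg⁻¹·m⁻²·s²·A) · (kg⁻²·m⁻²·s⁴) = kg⁻²·s²·A⁻².
Left is kg⁻¹·A⁻³; right is kg⁻²·s²·A⁻² — different.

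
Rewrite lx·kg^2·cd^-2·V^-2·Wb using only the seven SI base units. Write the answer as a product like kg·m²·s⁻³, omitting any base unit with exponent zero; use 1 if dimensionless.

lx = lm/m² (illuminance = luminous flux per area),
    = m⁻²·cd.
V = W/A (potential = power per current),
    = kg·m²·s⁻³·A⁻¹.
So V⁻² = kg⁻²·m⁻⁴·s⁶·A².
Wb = V·s (flux: a volt is a weber per second),
    = kg·m²·s⁻²·A⁻¹.
Combining: lx·kg²·cd⁻²·V⁻²·Wb = (m⁻²·cd) · kg² · cd⁻² · (kg⁻²·m⁻⁴·s⁶·A²) · (kg·m²·s⁻²·A⁻¹) = kg·m⁻⁴·s⁴·A·cd⁻¹.

kg·m⁻⁴·s⁴·A·cd⁻¹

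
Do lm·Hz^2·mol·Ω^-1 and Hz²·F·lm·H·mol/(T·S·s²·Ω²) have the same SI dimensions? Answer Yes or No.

No

Left side:
  lm = cd·sr = cd (luminous flux; sr is dimensionless).
  Hz = 1/s = s⁻¹ (frequency is cycles per second).
  So Hz² = s⁻².
  Ω = V/A (resistance = voltage per current),
      = kg·m²·s⁻³·A⁻².
  So Ω⁻¹ = kg⁻¹·m⁻²·s³·A².
  Combining: lm·Hz²·mol·Ω⁻¹ = cd · s⁻² · mol · (kg⁻¹·m⁻²·s³·A²) = kg⁻¹·m⁻²·s·A²·mol·cd.
Right side:
  Hz = 1/s = s⁻¹ (frequency is cycles per second).
  So Hz² = s⁻².
  F = C/V (capacitance = charge per voltage),
      = A·s/(kg·m²·s⁻³·A⁻¹) (substituting C and V),
      = kg⁻¹·m⁻²·s⁴·A².
  lm = cd·sr = cd (luminous flux; sr is dimensionless).
  T = Wb/m² (flux density = flux per area),
      = kg·s⁻²·A⁻¹.
  So T⁻¹ = kg⁻¹·s²·A.
  S = 1/Ω (conductance is reciprocal resistance),
      = kg⁻¹·m⁻²·s³·A².
  So S⁻¹ = kg·m²·s⁻³·A⁻².
  H = Wb/A (inductance = flux per current),
      = kg·m²·s⁻²·A⁻².
  Ω = V/A (resistance = voltage per current),
      = kg·m²·s⁻³·A⁻².
  So Ω⁻² = kg⁻²·m⁻⁴·s⁶·A⁴.
  Combining: Hz²·F·lm·T⁻¹·S⁻¹·H·s⁻²·mol·Ω⁻² = s⁻² · (kg⁻¹·m⁻²·s⁴·A²) · cd · (kg⁻¹·s²·A) · (kg·m²·s⁻³·A⁻²) · (kg·m²·s⁻²·A⁻²) · s⁻² · mol · (kg⁻²·m⁻⁴·s⁶·A⁴) = kg⁻²·m⁻²·s³·A³·mol·cd.
Left is kg⁻¹·m⁻²·s·A²·mol·cd; right is kg⁻²·m⁻²·s³·A³·mol·cd — different.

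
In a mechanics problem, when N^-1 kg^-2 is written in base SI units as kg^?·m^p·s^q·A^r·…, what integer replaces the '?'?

-3

N = kg·m·s⁻².
So N⁻¹ = kg⁻¹·m⁻¹·s².
Combining: N⁻¹·kg⁻² = (kg⁻¹·m⁻¹·s²) · kg⁻² = kg⁻³·m⁻¹·s².
The exponent of kg is -3.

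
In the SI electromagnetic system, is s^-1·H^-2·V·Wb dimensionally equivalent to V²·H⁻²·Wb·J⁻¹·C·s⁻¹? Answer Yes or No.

Left side:
  H = kg·m²·s⁻²·A⁻².
  So H⁻² = kg⁻²·m⁻⁴·s⁴·A⁴.
  V = kg·m²·s⁻³·A⁻¹.
  Wb = kg·m²·s⁻²·A⁻¹.
  Combining: s⁻¹·H⁻²·V·Wb = s⁻¹ · (kg⁻²·m⁻⁴·s⁴·A⁴) · (kg·m²·s⁻³·A⁻¹) · (kg·m²·s⁻²·A⁻¹) = s⁻²·A².
Right side:
  V = kg·m²·s⁻³·A⁻¹.
  So V² = kg²·m⁴·s⁻⁶·A⁻².
  H = kg·m²·s⁻²·A⁻².
  So H⁻² = kg⁻²·m⁻⁴·s⁴·A⁴.
  Wb = kg·m²·s⁻²·A⁻¹.
  J = kg·m²·s⁻².
  So J⁻¹ = kg⁻¹·m⁻²·s².
  C = s·A.
  Combining: V²·H⁻²·Wb·J⁻¹·C·s⁻¹ = (kg²·m⁴·s⁻⁶·A⁻²) · (kg⁻²·m⁻⁴·s⁴·A⁴) · (kg·m²·s⁻²·A⁻¹) · (kg⁻¹·m⁻²·s²) · (s·A) · s⁻¹ = s⁻²·A².
Both reduce to s⁻²·A².

Yes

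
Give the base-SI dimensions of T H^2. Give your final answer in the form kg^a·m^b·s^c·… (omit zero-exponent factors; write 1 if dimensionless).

T = Wb/m² (flux density = flux per area),
    = kg·s⁻²·A⁻¹.
H = Wb/A (inductance = flux per current),
    = kg·m²·s⁻²·A⁻².
So H² = kg²·m⁴·s⁻⁴·A⁻⁴.
Combining: T·H² = (kg·s⁻²·A⁻¹) · (kg²·m⁴·s⁻⁴·A⁻⁴) = kg³·m⁴·s⁻⁶·A⁻⁵.

kg³·m⁴·s⁻⁶·A⁻⁵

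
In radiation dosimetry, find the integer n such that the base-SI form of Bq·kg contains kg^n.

1

Bq = 1/s = s⁻¹ (activity is decays per second).
Combining: Bq·kg = s⁻¹ · kg = kg·s⁻¹.
The exponent of kg is 1.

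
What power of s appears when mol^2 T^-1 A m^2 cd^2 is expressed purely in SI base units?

2

T = Wb/m² (flux density = flux per area),
    = kg·s⁻²·A⁻¹.
So T⁻¹ = kg⁻¹·s²·A.
Combining: mol²·T⁻¹·A·m²·cd² = mol² · (kg⁻¹·s²·A) · A · m² · cd² = kg⁻¹·m²·s²·A²·mol²·cd².
The exponent of s is 2.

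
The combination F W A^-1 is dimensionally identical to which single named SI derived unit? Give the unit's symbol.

C

F = C/V (capacitance = charge per voltage),
    = A·s/(kg·m²·s⁻³·A⁻¹) (substituting C and V),
    = kg⁻¹·m⁻²·s⁴·A².
W = J/s (power = energy per time),
    = kg·m²·s⁻³.
Combining: F·W·A⁻¹ = (kg⁻¹·m⁻²·s⁴·A²) · (kg·m²·s⁻³) · A⁻¹ = s·A.
s·A is the base-SI form of the coulomb.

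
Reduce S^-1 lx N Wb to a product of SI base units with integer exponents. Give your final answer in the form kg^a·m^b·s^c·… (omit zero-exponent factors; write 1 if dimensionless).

S = 1/Ω (conductance is reciprocal resistance),
    = kg⁻¹·m⁻²·s³·A².
So S⁻¹ = kg·m²·s⁻³·A⁻².
lx = lm/m² (illuminance = luminous flux per area),
    = m⁻²·cd.
N = kg·m/s² = kg·m·s⁻² (force = mass × acceleration).
Wb = V·s (flux: a volt is a weber per second),
    = kg·m²·s⁻²·A⁻¹.
Combining: S⁻¹·lx·N·Wb = (kg·m²·s⁻³·A⁻²) · (m⁻²·cd) · (kg·m·s⁻²) · (kg·m²·s⁻²·A⁻¹) = kg³·m³·s⁻⁷·A⁻³·cd.

kg³·m³·s⁻⁷·A⁻³·cd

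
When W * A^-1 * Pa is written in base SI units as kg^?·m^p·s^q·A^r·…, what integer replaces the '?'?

2

W = kg·m²·s⁻³.
Pa = kg·m⁻¹·s⁻².
Combining: W·A⁻¹·Pa = (kg·m²·s⁻³) · A⁻¹ · (kg·m⁻¹·s⁻²) = kg²·m·s⁻⁵·A⁻¹.
The exponent of kg is 2.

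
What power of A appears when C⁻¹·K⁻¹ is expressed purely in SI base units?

-1

C = A·s = s·A (charge = current × time).
So C⁻¹ = s⁻¹·A⁻¹.
Combining: C⁻¹·K⁻¹ = (s⁻¹·A⁻¹) · K⁻¹ = s⁻¹·A⁻¹·K⁻¹.
The exponent of A is -1.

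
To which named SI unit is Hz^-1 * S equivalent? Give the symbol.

F

Hz = 1/s = s⁻¹ (frequency is cycles per second).
So Hz⁻¹ = s.
S = 1/Ω (conductance is reciprocal resistance),
    = kg⁻¹·m⁻²·s³·A².
Combining: Hz⁻¹·S = s · (kg⁻¹·m⁻²·s³·A²) = kg⁻¹·m⁻²·s⁴·A².
kg⁻¹·m⁻²·s⁴·A² is the base-SI form of the farad.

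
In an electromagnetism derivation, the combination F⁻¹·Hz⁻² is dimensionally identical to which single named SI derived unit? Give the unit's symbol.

H

F = kg⁻¹·m⁻²·s⁴·A².
So F⁻¹ = kg·m²·s⁻⁴·A⁻².
Hz = s⁻¹.
So Hz⁻² = s².
Combining: F⁻¹·Hz⁻² = (kg·m²·s⁻⁴·A⁻²) · s² = kg·m²·s⁻²·A⁻².
kg·m²·s⁻²·A⁻² is the base-SI form of the henry.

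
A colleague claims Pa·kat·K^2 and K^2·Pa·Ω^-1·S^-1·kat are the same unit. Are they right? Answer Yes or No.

Left side:
  Pa = kg·m⁻¹·s⁻².
  kat = s⁻¹·mol.
  Combining: Pa·kat·K² = (kg·m⁻¹·s⁻²) · (s⁻¹·mol) · K² = kg·m⁻¹·s⁻³·K²·mol.
Right side:
  Pa = N/m² (pressure = force per area),
      = kg·m⁻¹·s⁻².
  Ω = V/A (resistance = voltage per current),
      = kg·m²·s⁻³·A⁻².
  So Ω⁻¹ = kg⁻¹·m⁻²·s³·A².
  S = 1/Ω (conductance is reciprocal resistance),
      = kg⁻¹·m⁻²·s³·A².
  So S⁻¹ = kg·m²·s⁻³·A⁻².
  kat = mol/s = s⁻¹·mol (catalytic activity).
  Combining: K²·Pa·Ω⁻¹·S⁻¹·kat = K² · (kg·m⁻¹·s⁻²) · (kg⁻¹·m⁻²·s³·A²) · (kg·m²·s⁻³·A⁻²) · (s⁻¹·mol) = kg·m⁻¹·s⁻³·K²·mol.
Both reduce to kg·m⁻¹·s⁻³·K²·mol.

Yes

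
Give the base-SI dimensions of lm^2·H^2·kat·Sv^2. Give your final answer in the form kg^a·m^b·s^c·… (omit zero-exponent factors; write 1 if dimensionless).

kg²·m⁸·s⁻⁹·A⁻⁴·mol·cd²

lm = cd·sr = cd (luminous flux; sr is dimensionless).
So lm² = cd².
H = Wb/A (inductance = flux per current),
    = kg·m²·s⁻²·A⁻².
So H² = kg²·m⁴·s⁻⁴·A⁻⁴.
kat = mol/s = s⁻¹·mol (catalytic activity).
Sv = J/kg (equivalent dose = energy per mass),
    = m²·s⁻².
So Sv² = m⁴·s⁻⁴.
Combining: lm²·H²·kat·Sv² = cd² · (kg²·m⁴·s⁻⁴·A⁻⁴) · (s⁻¹·mol) · (m⁴·s⁻⁴) = kg²·m⁸·s⁻⁹·A⁻⁴·mol·cd².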